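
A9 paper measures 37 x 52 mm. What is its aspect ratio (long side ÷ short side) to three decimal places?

1.405

52 / 37 = 1.405
ISO 216 targets √2 ≈ 1.414; the -0.009 deviation is from mm rounding.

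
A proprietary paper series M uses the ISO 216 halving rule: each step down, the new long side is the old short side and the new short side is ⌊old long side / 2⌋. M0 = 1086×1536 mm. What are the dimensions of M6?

135 × 192 mm

M1: ⌊1536/2⌋ × 1086 = 768 × 1086 mm
M2: ⌊1086/2⌋ × 768 = 543 × 768 mm
M3: ⌊768/2⌋ × 543 = 384 × 543 mm
M4: ⌊543/2⌋ × 384 = 271 × 384 mm
M5: ⌊384/2⌋ × 271 = 192 × 271 mm
M6: ⌊271/2⌋ × 192 = 135 × 192 mm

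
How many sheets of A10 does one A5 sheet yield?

32

Each ISO step halves the sheet: 1 × A5 → 2 × A6 → 4 × A7 → 8 × A8 → …
From A5 to A10 is 5 halving steps: 2^5 = 32.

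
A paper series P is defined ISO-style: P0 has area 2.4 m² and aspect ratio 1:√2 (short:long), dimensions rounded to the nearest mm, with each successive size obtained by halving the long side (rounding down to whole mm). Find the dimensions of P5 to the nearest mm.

230 × 325 mm

Let P0's short side be w mm. w · w√2 = 2.4 m² = 2,400,000 mm², so w ≈ 1302.7 mm and w√2 ≈ 1842.3 mm → P0 = 1303 × 1842 mm.
P1: ⌊1842/2⌋ × 1303 = 921 × 1303 mm
P2: ⌊1303/2⌋ × 921 = 651 × 921 mm
P3: ⌊921/2⌋ × 651 = 460 × 651 mm
P4: ⌊651/2⌋ × 460 = 325 × 460 mm
P5: ⌊460/2⌋ × 325 = 230 × 325 mm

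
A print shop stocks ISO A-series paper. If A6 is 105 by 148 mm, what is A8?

A7: ⌊148/2⌋ × 105 = 74 × 105 mm
A8: ⌊105/2⌋ × 74 = 52 × 74 mm

52 × 74 mm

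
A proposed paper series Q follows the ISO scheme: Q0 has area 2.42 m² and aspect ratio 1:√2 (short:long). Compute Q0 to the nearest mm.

Let the short side be w mm. Then w · w√2 = 2.42 m² = 2,420,000 mm².
w² = 2,420,000/√2, so w ≈ 1308.1 mm; long side = w√2 ≈ 1850.0 mm.

1308 × 1850 mm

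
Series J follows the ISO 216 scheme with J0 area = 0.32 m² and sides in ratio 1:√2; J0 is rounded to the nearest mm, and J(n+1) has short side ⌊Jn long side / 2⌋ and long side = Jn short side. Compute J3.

168 × 238 mm

Let J0's short side be w mm. w · w√2 = 0.32 m² = 320,000 mm², so w ≈ 475.7 mm and w√2 ≈ 672.7 mm → J0 = 476 × 673 mm.
J1: ⌊673/2⌋ × 476 = 336 × 476 mm
J2: ⌊476/2⌋ × 336 = 238 × 336 mm
J3: ⌊336/2⌋ × 238 = 168 × 238 mm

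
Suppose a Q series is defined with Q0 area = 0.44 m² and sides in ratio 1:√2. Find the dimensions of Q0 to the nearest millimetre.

Let the short side be w mm. Then w · w√2 = 0.44 m² = 440,000 mm².
w² = 440,000/√2, so w ≈ 557.8 mm; long side = w√2 ≈ 788.8 mm.

558 × 789 mm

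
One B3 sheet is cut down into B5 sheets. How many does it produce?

Each ISO step halves the sheet: 1 × B3 → 2 × B4 → 4 × B5
From B3 to B5 is 2 halving steps: 2^2 = 4.

4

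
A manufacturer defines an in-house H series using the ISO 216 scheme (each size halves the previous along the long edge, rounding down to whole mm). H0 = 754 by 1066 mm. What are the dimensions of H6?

H1 = 533 × 754 mm (from H0 by 1 halving).
H2: ⌊754/2⌋ × 533 = 377 × 533 mm
H3: ⌊533/2⌋ × 377 = 266 × 377 mm
H4: ⌊377/2⌋ × 266 = 188 × 266 mm
H5: ⌊266/2⌋ × 188 = 133 × 188 mm
H6: ⌊188/2⌋ × 133 = 94 × 133 mm

94 × 133 mm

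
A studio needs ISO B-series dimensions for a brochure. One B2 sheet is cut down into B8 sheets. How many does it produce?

B2 = 500 × 707 mm; B8 = 62 × 88 mm.
Each halving step doubles the count; 6 steps from B2 to B8.
2^6 = 64.

64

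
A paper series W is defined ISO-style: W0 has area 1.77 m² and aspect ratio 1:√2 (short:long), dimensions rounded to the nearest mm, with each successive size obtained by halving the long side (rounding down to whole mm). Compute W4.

279 × 395 mm

Let W0's short side be w mm. w · w√2 = 1.77 m² = 1,770,000 mm², so w ≈ 1118.7 mm and w√2 ≈ 1582.1 mm → W0 = 1119 × 1582 mm.
W1: ⌊1582/2⌋ × 1119 = 791 × 1119 mm
W2: ⌊1119/2⌋ × 791 = 559 × 791 mm
W3: ⌊791/2⌋ × 559 = 395 × 559 mm
W4: ⌊559/2⌋ × 395 = 279 × 395 mm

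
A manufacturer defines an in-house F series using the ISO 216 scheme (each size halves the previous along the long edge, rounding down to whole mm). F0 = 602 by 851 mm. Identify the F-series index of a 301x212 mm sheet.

F0: 602 × 851 mm
F1: 425 × 602 mm
F2: 301 × 425 mm
F3: 212 × 301 mm
F4: 150 × 212 mm
→ matches F3.

F3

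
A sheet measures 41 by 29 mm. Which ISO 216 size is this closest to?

Aspect ratio 41/29 ≈ 1.414 — close to the ISO √2 ≈ 1.414.
In the C-series (envelope sizes, between A and B): C10 = 28 × 40 mm.
Off by 2 mm total — nearest standard size.

C10 (28 × 40 mm)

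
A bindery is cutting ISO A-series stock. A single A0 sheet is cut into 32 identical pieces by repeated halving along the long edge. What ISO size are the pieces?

A5

32 = 2^5, so 5 halving steps.
A0 → A1 → … → A5 after 5 steps.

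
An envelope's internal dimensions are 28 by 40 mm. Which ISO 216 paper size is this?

Aspect ratio 40/28 ≈ 1.429 — close to the ISO √2 ≈ 1.414.
In the C-series (envelope sizes, between A and B): C10 = 28 × 40 mm.

C10 (28 × 40 mm)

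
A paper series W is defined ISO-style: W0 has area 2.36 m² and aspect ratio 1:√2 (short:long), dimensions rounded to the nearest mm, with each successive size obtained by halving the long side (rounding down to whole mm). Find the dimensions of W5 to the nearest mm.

228 × 323 mm

Let W0's short side be w mm. w · w√2 = 2.36 m² = 2,360,000 mm², so w ≈ 1291.8 mm and w√2 ≈ 1826.9 mm → W0 = 1292 × 1827 mm.
W1: ⌊1827/2⌋ × 1292 = 913 × 1292 mm
W2: ⌊1292/2⌋ × 913 = 646 × 913 mm
W3: ⌊913/2⌋ × 646 = 456 × 646 mm
W4: ⌊646/2⌋ × 456 = 323 × 456 mm
W5: ⌊456/2⌋ × 323 = 228 × 323 mm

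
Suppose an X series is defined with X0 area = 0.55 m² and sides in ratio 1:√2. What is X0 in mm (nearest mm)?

624 × 882 mm

Let the short side be w mm. Then w · w√2 = 0.55 m² = 550,000 mm².
w² = 550,000/√2, so w ≈ 623.6 mm; long side = w√2 ≈ 881.9 mm.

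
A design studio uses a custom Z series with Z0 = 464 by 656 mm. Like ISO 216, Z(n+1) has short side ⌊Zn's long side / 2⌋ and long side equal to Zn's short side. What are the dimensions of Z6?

58 × 82 mm

Z1 = 328 × 464 mm (from Z0 by 1 halving).
Z2: ⌊464/2⌋ × 328 = 232 × 328 mm
Z3: ⌊328/2⌋ × 232 = 164 × 232 mm
Z4: ⌊232/2⌋ × 164 = 116 × 164 mm
Z5: ⌊164/2⌋ × 116 = 82 × 116 mm
Z6: ⌊116/2⌋ × 82 = 58 × 82 mm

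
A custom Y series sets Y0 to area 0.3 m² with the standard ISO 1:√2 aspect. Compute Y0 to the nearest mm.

461 × 651 mm

Let the short side be w mm. Then w · w√2 = 0.3 m² = 300,000 mm².
w² = 300,000/√2, so w ≈ 460.6 mm; long side = w√2 ≈ 651.4 mm.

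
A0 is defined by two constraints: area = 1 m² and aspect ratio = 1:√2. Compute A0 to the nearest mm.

Let the short side be w mm. Then the long side is w√2 and w · w√2 = 10⁶ mm².
w² = 10⁶/√2, so w = 1000 / 2^(1/4) ≈ 840.9 mm; long side = 1000 · 2^(1/4) ≈ 1189.2 mm.

841 × 1189 mm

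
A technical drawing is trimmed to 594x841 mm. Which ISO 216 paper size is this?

A1 (594 × 841 mm)

Aspect ratio 841/594 ≈ 1.416 — close to the ISO √2 ≈ 1.414.
In the A-series (A0 area = 1 m²): A1 = 594 × 841 mm.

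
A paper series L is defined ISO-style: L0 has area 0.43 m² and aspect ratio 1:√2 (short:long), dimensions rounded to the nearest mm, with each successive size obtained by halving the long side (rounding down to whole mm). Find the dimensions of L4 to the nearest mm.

Let L0's short side be w mm. w · w√2 = 0.43 m² = 430,000 mm², so w ≈ 551.4 mm and w√2 ≈ 779.8 mm → L0 = 551 × 780 mm.
L1: ⌊780/2⌋ × 551 = 390 × 551 mm
L2: ⌊551/2⌋ × 390 = 275 × 390 mm
L3: ⌊390/2⌋ × 275 = 195 × 275 mm
L4: ⌊275/2⌋ × 195 = 137 × 195 mm

137 × 195 mm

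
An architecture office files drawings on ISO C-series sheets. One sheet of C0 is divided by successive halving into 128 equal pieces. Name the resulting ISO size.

C7

128 = 2^7, so 7 halving steps.
C0 → C1 → … → C7 after 7 steps.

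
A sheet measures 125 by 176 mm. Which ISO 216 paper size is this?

Aspect ratio 176/125 ≈ 1.408 — close to the ISO √2 ≈ 1.414.
In the B-series (B0 = 1000 × 1414 mm): B6 = 125 × 176 mm.

B6 (125 × 176 mm)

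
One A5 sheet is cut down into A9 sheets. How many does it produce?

A5 = 148 × 210 mm; A9 = 37 × 52 mm.
Each halving step doubles the count; 4 steps from A5 to A9.
2^4 = 16.

16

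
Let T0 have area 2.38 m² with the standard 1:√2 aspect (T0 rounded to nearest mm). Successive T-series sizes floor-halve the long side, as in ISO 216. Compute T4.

Let T0's short side be w mm. w · w√2 = 2.38 m² = 2,380,000 mm², so w ≈ 1297.3 mm and w√2 ≈ 1834.6 mm → T0 = 1297 × 1835 mm.
T1: ⌊1835/2⌋ × 1297 = 917 × 1297 mm
T2: ⌊1297/2⌋ × 917 = 648 × 917 mm
T3: ⌊917/2⌋ × 648 = 458 × 648 mm
T4: ⌊648/2⌋ × 458 = 324 × 458 mm

324 × 458 mm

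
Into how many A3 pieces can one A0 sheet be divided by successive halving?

Each ISO step halves the sheet: 1 × A0 → 2 × A1 → 4 × A2 → 8 × A3
From A0 to A3 is 3 halving steps: 2^3 = 8.

8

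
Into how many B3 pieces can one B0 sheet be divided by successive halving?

B0 = 1000 × 1414 mm; B3 = 353 × 500 mm.
Each halving step doubles the count; 3 steps from B0 to B3.
2^3 = 8.

8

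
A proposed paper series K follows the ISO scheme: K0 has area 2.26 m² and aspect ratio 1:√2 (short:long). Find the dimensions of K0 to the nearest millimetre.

Let the short side be w mm. Then w · w√2 = 2.26 m² = 2,260,000 mm².
w² = 2,260,000/√2, so w ≈ 1264.1 mm; long side = w√2 ≈ 1787.8 mm.

1264 × 1788 mm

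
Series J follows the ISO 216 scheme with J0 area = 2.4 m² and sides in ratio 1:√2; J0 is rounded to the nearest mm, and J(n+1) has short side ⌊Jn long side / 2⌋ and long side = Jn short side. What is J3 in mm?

460 × 651 mm

Let J0's short side be w mm. w · w√2 = 2.4 m² = 2,400,000 mm², so w ≈ 1302.7 mm and w√2 ≈ 1842.3 mm → J0 = 1303 × 1842 mm.
J1: ⌊1842/2⌋ × 1303 = 921 × 1303 mm
J2: ⌊1303/2⌋ × 921 = 651 × 921 mm
J3: ⌊921/2⌋ × 651 = 460 × 651 mm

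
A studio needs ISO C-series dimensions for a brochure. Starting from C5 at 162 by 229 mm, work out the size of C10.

C6: ⌊229/2⌋ × 162 = 114 × 162 mm
C7: ⌊162/2⌋ × 114 = 81 × 114 mm
C8: ⌊114/2⌋ × 81 = 57 × 81 mm
C9: ⌊81/2⌋ × 57 = 40 × 57 mm
C10: ⌊57/2⌋ × 40 = 28 × 40 mm

28 × 40 mm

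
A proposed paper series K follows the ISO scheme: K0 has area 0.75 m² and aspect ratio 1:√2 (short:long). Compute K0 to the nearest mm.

Let the short side be w mm. Then w · w√2 = 0.75 m² = 750,000 mm².
w² = 750,000/√2, so w ≈ 728.2 mm; long side = w√2 ≈ 1029.9 mm.

728 × 1030 mm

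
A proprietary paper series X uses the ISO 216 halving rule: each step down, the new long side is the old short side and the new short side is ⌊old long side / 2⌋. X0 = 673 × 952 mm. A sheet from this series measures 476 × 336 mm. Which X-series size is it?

X2

X0: 673 × 952 mm
X1: 476 × 673 mm
X2: 336 × 476 mm
X3: 238 × 336 mm
→ matches X2.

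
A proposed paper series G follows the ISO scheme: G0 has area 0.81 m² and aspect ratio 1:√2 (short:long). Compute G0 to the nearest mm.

757 × 1070 mm

Let the short side be w mm. Then w · w√2 = 0.81 m² = 810,000 mm².
w² = 810,000/√2, so w ≈ 756.8 mm; long side = w√2 ≈ 1070.3 mm.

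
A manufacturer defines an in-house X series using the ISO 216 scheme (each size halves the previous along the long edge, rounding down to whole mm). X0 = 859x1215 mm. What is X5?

151 × 214 mm

X1 = 607 × 859 mm (from X0 by 1 halving).
X2: ⌊859/2⌋ × 607 = 429 × 607 mm
X3: ⌊607/2⌋ × 429 = 303 × 429 mm
X4: ⌊429/2⌋ × 303 = 214 × 303 mm
X5: ⌊303/2⌋ × 214 = 151 × 214 mm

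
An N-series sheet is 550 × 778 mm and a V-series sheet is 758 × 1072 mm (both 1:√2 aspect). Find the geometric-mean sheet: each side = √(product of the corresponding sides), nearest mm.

Short side: √(550 · 758) = √416900 ≈ 645.7 → 646 mm
Long side: √(778 · 1072) = √834016 ≈ 913.2 → 913 mm

646 × 913 mm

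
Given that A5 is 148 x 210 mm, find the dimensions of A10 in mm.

26 × 37 mm

A6: ⌊210/2⌋ × 148 = 105 × 148 mm
A7: ⌊148/2⌋ × 105 = 74 × 105 mm
A8: ⌊105/2⌋ × 74 = 52 × 74 mm
A9: ⌊74/2⌋ × 52 = 37 × 52 mm
A10: ⌊52/2⌋ × 37 = 26 × 37 mm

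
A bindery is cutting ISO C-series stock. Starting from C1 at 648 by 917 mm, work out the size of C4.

229 × 324 mm

C2: ⌊917/2⌋ × 648 = 458 × 648 mm
C3: ⌊648/2⌋ × 458 = 324 × 458 mm
C4: ⌊458/2⌋ × 324 = 229 × 324 mm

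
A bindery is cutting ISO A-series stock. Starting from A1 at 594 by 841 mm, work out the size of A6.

A2: ⌊841/2⌋ × 594 = 420 × 594 mm
A3: ⌊594/2⌋ × 420 = 297 × 420 mm
A4: ⌊420/2⌋ × 297 = 210 × 297 mm
A5: ⌊297/2⌋ × 210 = 148 × 210 mm
A6: ⌊210/2⌋ × 148 = 105 × 148 mm

105 × 148 mm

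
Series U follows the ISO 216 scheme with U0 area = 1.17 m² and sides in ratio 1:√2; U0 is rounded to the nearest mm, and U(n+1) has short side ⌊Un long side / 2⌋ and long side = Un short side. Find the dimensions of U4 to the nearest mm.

Let U0's short side be w mm. w · w√2 = 1.17 m² = 1,170,000 mm², so w ≈ 909.6 mm and w√2 ≈ 1286.3 mm → U0 = 910 × 1286 mm.
U1: ⌊1286/2⌋ × 910 = 643 × 910 mm
U2: ⌊910/2⌋ × 643 = 455 × 643 mm
U3: ⌊643/2⌋ × 455 = 321 × 455 mm
U4: ⌊455/2⌋ × 321 = 227 × 321 mm

227 × 321 mm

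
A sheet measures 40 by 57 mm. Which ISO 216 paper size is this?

Aspect ratio 57/40 ≈ 1.425 — close to the ISO √2 ≈ 1.414.
In the C-series (envelope sizes, between A and B): C9 = 40 × 57 mm.

C9 (40 × 57 mm)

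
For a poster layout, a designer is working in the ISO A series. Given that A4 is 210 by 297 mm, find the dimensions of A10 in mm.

A5: ⌊297/2⌋ × 210 = 148 × 210 mm
A6: ⌊210/2⌋ × 148 = 105 × 148 mm
A7: ⌊148/2⌋ × 105 = 74 × 105 mm
A8: ⌊105/2⌋ × 74 = 52 × 74 mm
A9: ⌊74/2⌋ × 52 = 37 × 52 mm
A10: ⌊52/2⌋ × 37 = 26 × 37 mm

26 × 37 mm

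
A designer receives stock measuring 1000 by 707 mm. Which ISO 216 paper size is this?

Aspect ratio 1000/707 ≈ 1.414 — close to the ISO √2 ≈ 1.414.
In the B-series (B0 = 1000 × 1414 mm): B1 = 707 × 1000 mm.

B1 (707 × 1000 mm)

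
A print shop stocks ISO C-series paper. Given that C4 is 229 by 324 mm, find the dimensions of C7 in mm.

C5: ⌊324/2⌋ × 229 = 162 × 229 mm
C6: ⌊229/2⌋ × 162 = 114 × 162 mm
C7: ⌊162/2⌋ × 114 = 81 × 114 mm

81 × 114 mm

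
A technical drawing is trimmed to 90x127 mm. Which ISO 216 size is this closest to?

B7 (88 × 125 mm)

Aspect ratio 127/90 ≈ 1.411 — close to the ISO √2 ≈ 1.414.
In the B-series (B0 = 1000 × 1414 mm): B7 = 88 × 125 mm.
Off by 4 mm total — nearest standard size.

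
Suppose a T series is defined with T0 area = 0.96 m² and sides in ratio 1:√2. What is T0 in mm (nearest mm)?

824 × 1165 mm

Let the short side be w mm. Then w · w√2 = 0.96 m² = 960,000 mm².
w² = 960,000/√2, so w ≈ 823.9 mm; long side = w√2 ≈ 1165.2 mm.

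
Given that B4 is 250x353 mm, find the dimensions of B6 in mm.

125 × 176 mm

B5: ⌊353/2⌋ × 250 = 176 × 250 mm
B6: ⌊250/2⌋ × 176 = 125 × 176 mm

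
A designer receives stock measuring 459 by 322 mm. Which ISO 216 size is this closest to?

Aspect ratio 459/322 ≈ 1.425 — close to the ISO √2 ≈ 1.414.
In the C-series (envelope sizes, between A and B): C3 = 324 × 458 mm.
Off by 3 mm total — nearest standard size.

C3 (324 × 458 mm)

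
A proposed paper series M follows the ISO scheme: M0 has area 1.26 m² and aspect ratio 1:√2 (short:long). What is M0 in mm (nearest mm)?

Let the short side be w mm. Then w · w√2 = 1.26 m² = 1,260,000 mm².
w² = 1,260,000/√2, so w ≈ 943.9 mm; long side = w√2 ≈ 1334.9 mm.

944 × 1335 mm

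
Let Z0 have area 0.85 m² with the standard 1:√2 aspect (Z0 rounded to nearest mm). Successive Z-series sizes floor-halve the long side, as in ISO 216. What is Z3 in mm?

Let Z0's short side be w mm. w · w√2 = 0.85 m² = 850,000 mm², so w ≈ 775.3 mm and w√2 ≈ 1096.4 mm → Z0 = 775 × 1096 mm.
Z1: ⌊1096/2⌋ × 775 = 548 × 775 mm
Z2: ⌊775/2⌋ × 548 = 387 × 548 mm
Z3: ⌊548/2⌋ × 387 = 274 × 387 mm

274 × 387 mm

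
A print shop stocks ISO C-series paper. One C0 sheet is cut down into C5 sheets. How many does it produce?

32

Each ISO step halves the sheet: 1 × C0 → 2 × C1 → 4 × C2 → 8 × C3 → …
From C0 to C5 is 5 halving steps: 2^5 = 32.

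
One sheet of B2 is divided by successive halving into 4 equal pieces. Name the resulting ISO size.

B4

4 = 2^2, so 2 halving steps.
B2 → B3 → … → B4 after 2 steps.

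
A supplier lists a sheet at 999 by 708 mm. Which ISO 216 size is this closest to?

Aspect ratio 999/708 ≈ 1.411 — close to the ISO √2 ≈ 1.414.
In the B-series (B0 = 1000 × 1414 mm): B1 = 707 × 1000 mm.
Off by 2 mm total — nearest standard size.

B1 (707 × 1000 mm)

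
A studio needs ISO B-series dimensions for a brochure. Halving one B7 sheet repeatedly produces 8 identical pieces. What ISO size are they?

B10

8 = 2^3, so 3 halving steps.
B7 → B8 → … → B10 after 3 steps.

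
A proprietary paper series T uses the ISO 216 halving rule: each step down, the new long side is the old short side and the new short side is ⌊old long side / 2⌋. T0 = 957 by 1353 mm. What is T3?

338 × 478 mm

T1: ⌊1353/2⌋ × 957 = 676 × 957 mm
T2: ⌊957/2⌋ × 676 = 478 × 676 mm
T3: ⌊676/2⌋ × 478 = 338 × 478 mm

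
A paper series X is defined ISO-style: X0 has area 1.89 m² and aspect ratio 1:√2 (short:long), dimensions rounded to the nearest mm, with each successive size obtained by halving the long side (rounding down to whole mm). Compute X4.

289 × 408 mm

Let X0's short side be w mm. w · w√2 = 1.89 m² = 1,890,000 mm², so w ≈ 1156.0 mm and w√2 ≈ 1634.9 mm → X0 = 1156 × 1635 mm.
X1: ⌊1635/2⌋ × 1156 = 817 × 1156 mm
X2: ⌊1156/2⌋ × 817 = 578 × 817 mm
X3: ⌊817/2⌋ × 578 = 408 × 578 mm
X4: ⌊578/2⌋ × 408 = 289 × 408 mm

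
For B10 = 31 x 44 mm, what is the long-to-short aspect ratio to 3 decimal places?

1.419

44 / 31 = 1.419
ISO 216 targets √2 ≈ 1.414; the +0.005 deviation is from mm rounding.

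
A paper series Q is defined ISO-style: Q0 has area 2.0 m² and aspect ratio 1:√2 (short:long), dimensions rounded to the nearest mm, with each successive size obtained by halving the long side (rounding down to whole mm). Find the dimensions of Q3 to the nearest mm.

Let Q0's short side be w mm. w · w√2 = 2.0 m² = 2,000,000 mm², so w ≈ 1189.2 mm and w√2 ≈ 1681.8 mm → Q0 = 1189 × 1682 mm.
Q1: ⌊1682/2⌋ × 1189 = 841 × 1189 mm
Q2: ⌊1189/2⌋ × 841 = 594 × 841 mm
Q3: ⌊841/2⌋ × 594 = 420 × 594 mm

420 × 594 mm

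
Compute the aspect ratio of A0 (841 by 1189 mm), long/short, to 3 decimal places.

1.414

1189 / 841 = 1.414
Matches √2 ≈ 1.414 — the ISO 216 defining ratio.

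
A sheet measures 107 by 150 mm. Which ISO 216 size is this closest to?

A6 (105 × 148 mm)

Aspect ratio 150/107 ≈ 1.402 — close to the ISO √2 ≈ 1.414.
In the A-series (A0 area = 1 m²): A6 = 105 × 148 mm.
Off by 4 mm total — nearest standard size.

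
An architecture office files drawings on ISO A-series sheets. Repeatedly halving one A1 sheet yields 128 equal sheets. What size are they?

A8

128 = 2^7, so 7 halving steps.
A1 → A2 → … → A8 after 7 steps.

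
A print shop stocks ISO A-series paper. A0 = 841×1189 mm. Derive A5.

148 × 210 mm

A1: ⌊1189/2⌋ × 841 = 594 × 841 mm
A2: ⌊841/2⌋ × 594 = 420 × 594 mm
A3: ⌊594/2⌋ × 420 = 297 × 420 mm
A4: ⌊420/2⌋ × 297 = 210 × 297 mm
A5: ⌊297/2⌋ × 210 = 148 × 210 mm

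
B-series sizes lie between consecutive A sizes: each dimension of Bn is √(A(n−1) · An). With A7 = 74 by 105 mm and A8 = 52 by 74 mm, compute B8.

62 × 88 mm

Short side: √(74 · 52) = √3848 ≈ 62.0 → 62 mm
Long side: √(105 · 74) = √7770 ≈ 88.1 → 88 mm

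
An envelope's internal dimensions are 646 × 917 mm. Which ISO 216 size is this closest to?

C1 (648 × 917 mm)

Aspect ratio 917/646 ≈ 1.420 — close to the ISO √2 ≈ 1.414.
In the C-series (envelope sizes, between A and B): C1 = 648 × 917 mm.
Off by 2 mm total — nearest standard size.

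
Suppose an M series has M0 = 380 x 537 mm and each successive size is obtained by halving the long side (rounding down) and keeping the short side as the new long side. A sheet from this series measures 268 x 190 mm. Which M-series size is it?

M2

M0: 380 × 537 mm
M1: 268 × 380 mm
M2: 190 × 268 mm
M3: 134 × 190 mm
→ matches M2.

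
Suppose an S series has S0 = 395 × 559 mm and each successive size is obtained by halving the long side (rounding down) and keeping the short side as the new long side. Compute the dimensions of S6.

S1: ⌊559/2⌋ × 395 = 279 × 395 mm
S2: ⌊395/2⌋ × 279 = 197 × 279 mm
S3: ⌊279/2⌋ × 197 = 139 × 197 mm
S4: ⌊197/2⌋ × 139 = 98 × 139 mm
S5: ⌊139/2⌋ × 98 = 69 × 98 mm
S6: ⌊98/2⌋ × 69 = 49 × 69 mm

49 × 69 mm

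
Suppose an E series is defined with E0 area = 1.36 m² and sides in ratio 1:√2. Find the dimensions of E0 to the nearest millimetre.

Let the short side be w mm. Then w · w√2 = 1.36 m² = 1,360,000 mm².
w² = 1,360,000/√2, so w ≈ 980.6 mm; long side = w√2 ≈ 1386.8 mm.

981 × 1387 mm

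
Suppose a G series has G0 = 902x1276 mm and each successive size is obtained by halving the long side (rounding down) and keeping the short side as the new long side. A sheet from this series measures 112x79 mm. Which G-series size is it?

G0: 902 × 1276 mm
G1: 638 × 902 mm
G2: 451 × 638 mm
G3: 319 × 451 mm
G4: 225 × 319 mm
G5: 159 × 225 mm
G6: 112 × 159 mm
G7: 79 × 112 mm
G8: 56 × 79 mm
→ matches G7.

G7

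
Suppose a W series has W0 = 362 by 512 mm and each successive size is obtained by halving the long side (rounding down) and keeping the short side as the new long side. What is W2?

181 × 256 mm

W1: ⌊512/2⌋ × 362 = 256 × 362 mm
W2: ⌊362/2⌋ × 256 = 181 × 256 mm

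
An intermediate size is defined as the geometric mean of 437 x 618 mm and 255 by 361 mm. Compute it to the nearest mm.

Short side: √(437 · 255) = √111435 ≈ 333.8 → 334 mm
Long side: √(618 · 361) = √223098 ≈ 472.3 → 472 mm

334 × 472 mm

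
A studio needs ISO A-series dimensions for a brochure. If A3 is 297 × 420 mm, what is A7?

74 × 105 mm

A4: ⌊420/2⌋ × 297 = 210 × 297 mm
A5: ⌊297/2⌋ × 210 = 148 × 210 mm
A6: ⌊210/2⌋ × 148 = 105 × 148 mm
A7: ⌊148/2⌋ × 105 = 74 × 105 mm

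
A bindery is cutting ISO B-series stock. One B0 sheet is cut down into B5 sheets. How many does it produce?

32

B0 = 1000 × 1414 mm; B5 = 176 × 250 mm.
Each halving step doubles the count; 5 steps from B0 to B5.
2^5 = 32.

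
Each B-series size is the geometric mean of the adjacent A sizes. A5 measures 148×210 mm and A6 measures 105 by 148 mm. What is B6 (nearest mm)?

Short side: √(148 · 105) = √15540 ≈ 124.7 → 125 mm
Long side: √(210 · 148) = √31080 ≈ 176.3 → 176 mm

125 × 176 mm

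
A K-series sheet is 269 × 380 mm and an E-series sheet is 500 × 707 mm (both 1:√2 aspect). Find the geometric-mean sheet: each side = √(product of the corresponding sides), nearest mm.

367 × 518 mm

Short side: √(269 · 500) = √134500 ≈ 366.7 → 367 mm
Long side: √(380 · 707) = √268660 ≈ 518.3 → 518 mm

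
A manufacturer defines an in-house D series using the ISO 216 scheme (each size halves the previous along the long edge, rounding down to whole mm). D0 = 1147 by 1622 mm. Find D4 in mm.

D1 = 811 × 1147 mm (from D0 by 1 halving).
D2: ⌊1147/2⌋ × 811 = 573 × 811 mm
D3: ⌊811/2⌋ × 573 = 405 × 573 mm
D4: ⌊573/2⌋ × 405 = 286 × 405 mm

286 × 405 mm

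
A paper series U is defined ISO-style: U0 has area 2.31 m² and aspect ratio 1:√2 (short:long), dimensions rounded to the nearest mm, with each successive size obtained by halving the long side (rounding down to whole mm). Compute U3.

451 × 639 mm

Let U0's short side be w mm. w · w√2 = 2.31 m² = 2,310,000 mm², so w ≈ 1278.1 mm and w√2 ≈ 1807.4 mm → U0 = 1278 × 1807 mm.
U1: ⌊1807/2⌋ × 1278 = 903 × 1278 mm
U2: ⌊1278/2⌋ × 903 = 639 × 903 mm
U3: ⌊903/2⌋ × 639 = 451 × 639 mm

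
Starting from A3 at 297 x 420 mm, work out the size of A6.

A4: ⌊420/2⌋ × 297 = 210 × 297 mm
A5: ⌊297/2⌋ × 210 = 148 × 210 mm
A6: ⌊210/2⌋ × 148 = 105 × 148 mm

105 × 148 mm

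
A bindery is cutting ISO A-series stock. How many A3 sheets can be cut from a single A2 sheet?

2

Each ISO step halves the sheet: 1 × A2 → 2 × A3
From A2 to A3 is 1 halving step: 2^1 = 2.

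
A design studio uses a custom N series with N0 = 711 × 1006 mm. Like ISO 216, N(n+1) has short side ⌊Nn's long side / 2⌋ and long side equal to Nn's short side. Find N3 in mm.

N1: ⌊1006/2⌋ × 711 = 503 × 711 mm
N2: ⌊711/2⌋ × 503 = 355 × 503 mm
N3: ⌊503/2⌋ × 355 = 251 × 355 mm

251 × 355 mm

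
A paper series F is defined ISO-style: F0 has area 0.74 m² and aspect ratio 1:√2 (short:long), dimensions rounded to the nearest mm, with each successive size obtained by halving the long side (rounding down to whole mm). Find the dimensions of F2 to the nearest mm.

361 × 511 mm

Let F0's short side be w mm. w · w√2 = 0.74 m² = 740,000 mm², so w ≈ 723.4 mm and w√2 ≈ 1023.0 mm → F0 = 723 × 1023 mm.
F1: ⌊1023/2⌋ × 723 = 511 × 723 mm
F2: ⌊723/2⌋ × 511 = 361 × 511 mm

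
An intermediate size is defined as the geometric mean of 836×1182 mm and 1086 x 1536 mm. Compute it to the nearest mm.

Short side: √(836 · 1086) = √907896 ≈ 952.8 → 953 mm
Long side: √(1182 · 1536) = √1815552 ≈ 1347.4 → 1347 mm

953 × 1347 mm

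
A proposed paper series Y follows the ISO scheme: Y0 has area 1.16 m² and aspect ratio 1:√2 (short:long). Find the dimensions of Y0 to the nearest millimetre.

906 × 1281 mm

Let the short side be w mm. Then w · w√2 = 1.16 m² = 1,160,000 mm².
w² = 1,160,000/√2, so w ≈ 905.7 mm; long side = w√2 ≈ 1280.8 mm.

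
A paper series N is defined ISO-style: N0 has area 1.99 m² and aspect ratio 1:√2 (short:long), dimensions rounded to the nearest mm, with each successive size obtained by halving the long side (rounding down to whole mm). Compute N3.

419 × 593 mm

Let N0's short side be w mm. w · w√2 = 1.99 m² = 1,990,000 mm², so w ≈ 1186.2 mm and w√2 ≈ 1677.6 mm → N0 = 1186 × 1678 mm.
N1: ⌊1678/2⌋ × 1186 = 839 × 1186 mm
N2: ⌊1186/2⌋ × 839 = 593 × 839 mm
N3: ⌊839/2⌋ × 593 = 419 × 593 mm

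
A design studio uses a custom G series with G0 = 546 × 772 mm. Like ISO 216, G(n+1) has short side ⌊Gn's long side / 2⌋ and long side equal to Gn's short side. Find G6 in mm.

68 × 96 mm

G1 = 386 × 546 mm (from G0 by 1 halving).
G2: ⌊546/2⌋ × 386 = 273 × 386 mm
G3: ⌊386/2⌋ × 273 = 193 × 273 mm
G4: ⌊273/2⌋ × 193 = 136 × 193 mm
G5: ⌊193/2⌋ × 136 = 96 × 136 mm
G6: ⌊136/2⌋ × 96 = 68 × 96 mm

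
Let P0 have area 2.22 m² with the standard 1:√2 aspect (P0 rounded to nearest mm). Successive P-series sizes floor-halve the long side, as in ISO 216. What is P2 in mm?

626 × 886 mm

Let P0's short side be w mm. w · w√2 = 2.22 m² = 2,220,000 mm², so w ≈ 1252.9 mm and w√2 ≈ 1771.9 mm → P0 = 1253 × 1772 mm.
P1: ⌊1772/2⌋ × 1253 = 886 × 1253 mm
P2: ⌊1253/2⌋ × 886 = 626 × 886 mm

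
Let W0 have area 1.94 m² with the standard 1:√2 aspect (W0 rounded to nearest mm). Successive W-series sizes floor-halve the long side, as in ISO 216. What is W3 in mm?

414 × 585 mm

Let W0's short side be w mm. w · w√2 = 1.94 m² = 1,940,000 mm², so w ≈ 1171.2 mm and w√2 ≈ 1656.4 mm → W0 = 1171 × 1656 mm.
W1: ⌊1656/2⌋ × 1171 = 828 × 1171 mm
W2: ⌊1171/2⌋ × 828 = 585 × 828 mm
W3: ⌊828/2⌋ × 585 = 414 × 585 mm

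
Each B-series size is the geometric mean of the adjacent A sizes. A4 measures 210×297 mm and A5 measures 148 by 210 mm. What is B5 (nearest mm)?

176 × 250 mm

Short side: √(210 · 148) = √31080 ≈ 176.3 → 176 mm
Long side: √(297 · 210) = √62370 ≈ 249.7 → 250 mm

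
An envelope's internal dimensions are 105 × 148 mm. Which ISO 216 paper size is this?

Aspect ratio 148/105 ≈ 1.410 — close to the ISO √2 ≈ 1.414.
In the A-series (A0 area = 1 m²): A6 = 105 × 148 mm.

A6 (105 × 148 mm)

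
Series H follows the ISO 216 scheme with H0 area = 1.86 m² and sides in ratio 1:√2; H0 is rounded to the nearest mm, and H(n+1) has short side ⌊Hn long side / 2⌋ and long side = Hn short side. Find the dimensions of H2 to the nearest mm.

573 × 811 mm

Let H0's short side be w mm. w · w√2 = 1.86 m² = 1,860,000 mm², so w ≈ 1146.8 mm and w√2 ≈ 1621.9 mm → H0 = 1147 × 1622 mm.
H1: ⌊1622/2⌋ × 1147 = 811 × 1147 mm
H2: ⌊1147/2⌋ × 811 = 573 × 811 mm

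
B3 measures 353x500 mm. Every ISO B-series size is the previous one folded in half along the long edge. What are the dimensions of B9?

44 × 62 mm

B4: ⌊500/2⌋ × 353 = 250 × 353 mm
B5: ⌊353/2⌋ × 250 = 176 × 250 mm
B6: ⌊250/2⌋ × 176 = 125 × 176 mm
B7: ⌊176/2⌋ × 125 = 88 × 125 mm
B8: ⌊125/2⌋ × 88 = 62 × 88 mm
B9: ⌊88/2⌋ × 62 = 44 × 62 mm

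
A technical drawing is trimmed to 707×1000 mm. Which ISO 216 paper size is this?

B1 (707 × 1000 mm)

Aspect ratio 1000/707 ≈ 1.414 — close to the ISO √2 ≈ 1.414.
In the B-series (B0 = 1000 × 1414 mm): B1 = 707 × 1000 mm.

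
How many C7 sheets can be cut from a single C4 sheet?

8

Each ISO step halves the sheet: 1 × C4 → 2 × C5 → 4 × C6 → 8 × C7
From C4 to C7 is 3 halving steps: 2^3 = 8.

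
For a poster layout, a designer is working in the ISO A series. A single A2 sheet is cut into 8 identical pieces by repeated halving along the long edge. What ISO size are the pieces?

A5

8 = 2^3, so 3 halving steps.
A2 → A3 → … → A5 after 3 steps.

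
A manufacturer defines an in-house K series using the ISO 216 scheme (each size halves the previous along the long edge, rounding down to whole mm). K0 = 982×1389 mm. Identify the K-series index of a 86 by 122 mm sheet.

K0: 982 × 1389 mm
K1: 694 × 982 mm
K2: 491 × 694 mm
K3: 347 × 491 mm
K4: 245 × 347 mm
K5: 173 × 245 mm
K6: 122 × 173 mm
K7: 86 × 122 mm
K8: 61 × 86 mm
→ matches K7.

K7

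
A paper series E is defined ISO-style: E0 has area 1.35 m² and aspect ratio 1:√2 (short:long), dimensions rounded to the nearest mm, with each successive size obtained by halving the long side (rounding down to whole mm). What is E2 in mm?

488 × 691 mm

Let E0's short side be w mm. w · w√2 = 1.35 m² = 1,350,000 mm², so w ≈ 977.0 mm and w√2 ≈ 1381.7 mm → E0 = 977 × 1382 mm.
E1: ⌊1382/2⌋ × 977 = 691 × 977 mm
E2: ⌊977/2⌋ × 691 = 488 × 691 mm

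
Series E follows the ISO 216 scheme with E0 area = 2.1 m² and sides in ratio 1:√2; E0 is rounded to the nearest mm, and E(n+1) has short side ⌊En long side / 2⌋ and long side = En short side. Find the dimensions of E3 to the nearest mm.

430 × 609 mm

Let E0's short side be w mm. w · w√2 = 2.1 m² = 2,100,000 mm², so w ≈ 1218.6 mm and w√2 ≈ 1723.3 mm → E0 = 1219 × 1723 mm.
E1: ⌊1723/2⌋ × 1219 = 861 × 1219 mm
E2: ⌊1219/2⌋ × 861 = 609 × 861 mm
E3: ⌊861/2⌋ × 609 = 430 × 609 mm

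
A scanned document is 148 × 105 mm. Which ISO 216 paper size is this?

A6 (105 × 148 mm)

Aspect ratio 148/105 ≈ 1.410 — close to the ISO √2 ≈ 1.414.
In the A-series (A0 area = 1 m²): A6 = 105 × 148 mm.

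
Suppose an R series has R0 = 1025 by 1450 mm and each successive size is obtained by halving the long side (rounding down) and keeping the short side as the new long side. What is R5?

R1: ⌊1450/2⌋ × 1025 = 725 × 1025 mm
R2: ⌊1025/2⌋ × 725 = 512 × 725 mm
R3: ⌊725/2⌋ × 512 = 362 × 512 mm
R4: ⌊512/2⌋ × 362 = 256 × 362 mm
R5: ⌊362/2⌋ × 256 = 181 × 256 mm

181 × 256 mm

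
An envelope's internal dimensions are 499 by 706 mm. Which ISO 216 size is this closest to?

B2 (500 × 707 mm)

Aspect ratio 706/499 ≈ 1.415 — close to the ISO √2 ≈ 1.414.
In the B-series (B0 = 1000 × 1414 mm): B2 = 500 × 707 mm.
Off by 2 mm total — nearest standard size.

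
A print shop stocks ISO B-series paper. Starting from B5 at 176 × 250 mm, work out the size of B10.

B6: ⌊250/2⌋ × 176 = 125 × 176 mm
B7: ⌊176/2⌋ × 125 = 88 × 125 mm
B8: ⌊125/2⌋ × 88 = 62 × 88 mm
B9: ⌊88/2⌋ × 62 = 44 × 62 mm
B10: ⌊62/2⌋ × 44 = 31 × 44 mm

31 × 44 mm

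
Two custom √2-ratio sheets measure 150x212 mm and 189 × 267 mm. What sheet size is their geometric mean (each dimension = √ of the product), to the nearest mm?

Short side: √(150 · 189) = √28350 ≈ 168.4 → 168 mm
Long side: √(212 · 267) = √56604 ≈ 237.9 → 238 mm

168 × 238 mm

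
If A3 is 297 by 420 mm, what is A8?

52 × 74 mm

A4: ⌊420/2⌋ × 297 = 210 × 297 mm
A5: ⌊297/2⌋ × 210 = 148 × 210 mm
A6: ⌊210/2⌋ × 148 = 105 × 148 mm
A7: ⌊148/2⌋ × 105 = 74 × 105 mm
A8: ⌊105/2⌋ × 74 = 52 × 74 mm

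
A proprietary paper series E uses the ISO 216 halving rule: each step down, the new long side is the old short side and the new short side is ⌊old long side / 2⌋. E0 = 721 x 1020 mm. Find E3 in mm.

255 × 360 mm

E1: ⌊1020/2⌋ × 721 = 510 × 721 mm
E2: ⌊721/2⌋ × 510 = 360 × 510 mm
E3: ⌊510/2⌋ × 360 = 255 × 360 mm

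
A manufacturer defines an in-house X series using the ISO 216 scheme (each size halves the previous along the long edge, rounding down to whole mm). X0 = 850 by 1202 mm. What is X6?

106 × 150 mm

X1: ⌊1202/2⌋ × 850 = 601 × 850 mm
X2: ⌊850/2⌋ × 601 = 425 × 601 mm
X3: ⌊601/2⌋ × 425 = 300 × 425 mm
X4: ⌊425/2⌋ × 300 = 212 × 300 mm
X5: ⌊300/2⌋ × 212 = 150 × 212 mm
X6: ⌊212/2⌋ × 150 = 106 × 150 mm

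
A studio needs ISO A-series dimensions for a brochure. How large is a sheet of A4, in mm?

A0 = 841 × 1189 mm (A0 has area 1 m², aspect 1:√2).
A1: ⌊1189/2⌋ × 841 = 594 × 841 mm
A2: ⌊841/2⌋ × 594 = 420 × 594 mm
A3: ⌊594/2⌋ × 420 = 297 × 420 mm
A4: ⌊420/2⌋ × 297 = 210 × 297 mm

210 × 297 mm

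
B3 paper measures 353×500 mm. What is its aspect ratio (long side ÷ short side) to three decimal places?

1.416

500 / 353 = 1.416
ISO 216 targets √2 ≈ 1.414; the +0.002 deviation is from mm rounding.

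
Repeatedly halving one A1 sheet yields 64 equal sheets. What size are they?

64 = 2^6, so 6 halving steps.
A1 → A2 → … → A7 after 6 steps.

A7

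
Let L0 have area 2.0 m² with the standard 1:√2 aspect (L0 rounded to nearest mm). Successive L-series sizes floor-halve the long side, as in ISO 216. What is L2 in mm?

594 × 841 mm

Let L0's short side be w mm. w · w√2 = 2.0 m² = 2,000,000 mm², so w ≈ 1189.2 mm and w√2 ≈ 1681.8 mm → L0 = 1189 × 1682 mm.
L1: ⌊1682/2⌋ × 1189 = 841 × 1189 mm
L2: ⌊1189/2⌋ × 841 = 594 × 841 mm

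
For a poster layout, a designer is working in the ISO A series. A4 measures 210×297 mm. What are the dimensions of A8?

52 × 74 mm

A5: ⌊297/2⌋ × 210 = 148 × 210 mm
A6: ⌊210/2⌋ × 148 = 105 × 148 mm
A7: ⌊148/2⌋ × 105 = 74 × 105 mm
A8: ⌊105/2⌋ × 74 = 52 × 74 mm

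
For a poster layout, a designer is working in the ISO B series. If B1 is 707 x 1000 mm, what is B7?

B2: ⌊1000/2⌋ × 707 = 500 × 707 mm
B3: ⌊707/2⌋ × 500 = 353 × 500 mm
B4: ⌊500/2⌋ × 353 = 250 × 353 mm
B5: ⌊353/2⌋ × 250 = 176 × 250 mm
B6: ⌊250/2⌋ × 176 = 125 × 176 mm
B7: ⌊176/2⌋ × 125 = 88 × 125 mm

88 × 125 mm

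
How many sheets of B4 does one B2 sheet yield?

Each ISO step halves the sheet: 1 × B2 → 2 × B3 → 4 × B4
From B2 to B4 is 2 halving steps: 2^2 = 4.

4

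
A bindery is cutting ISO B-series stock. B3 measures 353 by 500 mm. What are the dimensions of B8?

62 × 88 mm

B4: ⌊500/2⌋ × 353 = 250 × 353 mm
B5: ⌊353/2⌋ × 250 = 176 × 250 mm
B6: ⌊250/2⌋ × 176 = 125 × 176 mm
B7: ⌊176/2⌋ × 125 = 88 × 125 mm
B8: ⌊125/2⌋ × 88 = 62 × 88 mm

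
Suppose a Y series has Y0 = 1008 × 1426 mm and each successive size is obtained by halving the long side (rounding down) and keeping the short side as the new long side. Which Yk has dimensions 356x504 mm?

Y3

Y0: 1008 × 1426 mm
Y1: 713 × 1008 mm
Y2: 504 × 713 mm
Y3: 356 × 504 mm
Y4: 252 × 356 mm
→ matches Y3.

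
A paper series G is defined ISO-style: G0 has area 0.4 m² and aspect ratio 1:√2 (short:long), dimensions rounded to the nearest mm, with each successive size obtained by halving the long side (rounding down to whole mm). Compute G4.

Let G0's short side be w mm. w · w√2 = 0.4 m² = 400,000 mm², so w ≈ 531.8 mm and w√2 ≈ 752.1 mm → G0 = 532 × 752 mm.
G1: ⌊752/2⌋ × 532 = 376 × 532 mm
G2: ⌊532/2⌋ × 376 = 266 × 376 mm
G3: ⌊376/2⌋ × 266 = 188 × 266 mm
G4: ⌊266/2⌋ × 188 = 133 × 188 mm

133 × 188 mm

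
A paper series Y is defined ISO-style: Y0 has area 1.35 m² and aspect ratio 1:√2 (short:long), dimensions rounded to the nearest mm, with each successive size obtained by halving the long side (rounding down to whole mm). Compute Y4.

244 × 345 mm

Let Y0's short side be w mm. w · w√2 = 1.35 m² = 1,350,000 mm², so w ≈ 977.0 mm and w√2 ≈ 1381.7 mm → Y0 = 977 × 1382 mm.
Y1: ⌊1382/2⌋ × 977 = 691 × 977 mm
Y2: ⌊977/2⌋ × 691 = 488 × 691 mm
Y3: ⌊691/2⌋ × 488 = 345 × 488 mm
Y4: ⌊488/2⌋ × 345 = 244 × 345 mm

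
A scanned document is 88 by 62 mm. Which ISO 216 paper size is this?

Aspect ratio 88/62 ≈ 1.419 — close to the ISO √2 ≈ 1.414.
In the B-series (B0 = 1000 × 1414 mm): B8 = 62 × 88 mm.

B8 (62 × 88 mm)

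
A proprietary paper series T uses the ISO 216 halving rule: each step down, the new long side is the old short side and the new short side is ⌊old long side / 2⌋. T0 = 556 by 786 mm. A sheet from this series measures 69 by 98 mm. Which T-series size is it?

T6

T0: 556 × 786 mm
T1: 393 × 556 mm
T2: 278 × 393 mm
T3: 196 × 278 mm
T4: 139 × 196 mm
T5: 98 × 139 mm
T6: 69 × 98 mm
T7: 49 × 69 mm
→ matches T6.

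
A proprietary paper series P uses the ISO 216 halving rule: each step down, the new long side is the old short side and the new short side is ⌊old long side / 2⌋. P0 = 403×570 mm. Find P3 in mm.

P1: ⌊570/2⌋ × 403 = 285 × 403 mm
P2: ⌊403/2⌋ × 285 = 201 × 285 mm
P3: ⌊285/2⌋ × 201 = 142 × 201 mm

142 × 201 mm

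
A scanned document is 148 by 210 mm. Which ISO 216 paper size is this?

Aspect ratio 210/148 ≈ 1.419 — close to the ISO √2 ≈ 1.414.
In the A-series (A0 area = 1 m²): A5 = 148 × 210 mm.

A5 (148 × 210 mm)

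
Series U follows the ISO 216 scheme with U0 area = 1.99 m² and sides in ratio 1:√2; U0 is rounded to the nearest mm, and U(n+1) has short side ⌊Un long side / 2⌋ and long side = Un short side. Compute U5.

209 × 296 mm

Let U0's short side be w mm. w · w√2 = 1.99 m² = 1,990,000 mm², so w ≈ 1186.2 mm and w√2 ≈ 1677.6 mm → U0 = 1186 × 1678 mm.
U1: ⌊1678/2⌋ × 1186 = 839 × 1186 mm
U2: ⌊1186/2⌋ × 839 = 593 × 839 mm
U3: ⌊839/2⌋ × 593 = 419 × 593 mm
U4: ⌊593/2⌋ × 419 = 296 × 419 mm
U5: ⌊419/2⌋ × 296 = 209 × 296 mm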